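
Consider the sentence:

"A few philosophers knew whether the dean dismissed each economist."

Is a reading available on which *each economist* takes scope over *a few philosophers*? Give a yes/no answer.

Structurally, *each economist* is inside the embedded question *whether the dean dismissed each economist*.
Embedded wh-clauses are opaque for QR, so the quantifier stays inside the question.
So *each economist* cannot raise high enough to outscope *a few philosophers*; only the surface ordering *a few philosophers* > *each economist* is available.

No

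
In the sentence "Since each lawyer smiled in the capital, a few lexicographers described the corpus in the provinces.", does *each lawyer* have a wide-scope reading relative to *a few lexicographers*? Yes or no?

Structurally, *each lawyer* is inside the adjunct clause *since each lawyer smiled in the capital*.
Scope out of an adjunct clause is unavailable: QR respects the adjunct-island constraint.
*each lawyer* > *a few lexicographers* would require crossing that boundary, which is illicit.

No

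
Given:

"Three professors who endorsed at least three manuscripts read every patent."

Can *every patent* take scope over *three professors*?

Yes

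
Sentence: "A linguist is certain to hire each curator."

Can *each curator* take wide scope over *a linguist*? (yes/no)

Yes

*each curator* is inside a raising infinitive, which is transparent to QR (no CP barrier), so it behaves as a matrix argument.
Since no island is crossed, the inverse ordering is licensed alongside surface scope.
Both orderings are possible: *a linguist* > *each curator* and *each curator* > *a linguist*.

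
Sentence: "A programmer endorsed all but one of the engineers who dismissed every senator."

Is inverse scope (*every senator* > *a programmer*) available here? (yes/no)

*every senator* is embedded in the relative clause *who dismissed every senator* modifying *all but one of the engineers*.
QR out of a relative clause is ruled out by the relative-clause island constraint.
So the wide-scope reading for *every senator* is blocked.

No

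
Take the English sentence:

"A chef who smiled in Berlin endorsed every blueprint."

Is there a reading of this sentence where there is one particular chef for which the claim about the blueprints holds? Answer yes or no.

The described interpretation is the *a chef* > *every blueprint* scoping.
Surface scope (*a chef* > *every blueprint*) is always derivable; islands only block QR, not in-situ interpretation.

Yes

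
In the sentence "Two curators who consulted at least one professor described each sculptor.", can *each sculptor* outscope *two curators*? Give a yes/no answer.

Yes

*each sculptor* is a matrix argument; only *two curators* is modified by the relative clause *who consulted at least one professor*, so the RC island is irrelevant to the target quantifier.
Nothing blocks QR of the lower DP to a position above the higher one, so inverse scope is available.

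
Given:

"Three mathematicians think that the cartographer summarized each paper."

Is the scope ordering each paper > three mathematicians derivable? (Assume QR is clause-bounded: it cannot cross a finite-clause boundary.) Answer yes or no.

No

Structurally, *each paper* is inside the finite complement clause *that the cartographer summarized each paper*.
With QR restricted to its own tensed clause, the embedded quantifier cannot reach a matrix scope position.
So the wide-scope reading for *each paper* is blocked.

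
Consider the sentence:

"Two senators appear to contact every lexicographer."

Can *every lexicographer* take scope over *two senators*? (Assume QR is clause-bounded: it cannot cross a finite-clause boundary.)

*every lexicographer* is inside a raising infinitive, which is transparent to QR (no CP barrier), so it behaves as a matrix argument.
Nothing blocks QR of the lower DP to a position above the higher one, so inverse scope is available.
Both orderings are possible: *two senators* > *every lexicographer* and *every lexicographer* > *two senators*.

Yes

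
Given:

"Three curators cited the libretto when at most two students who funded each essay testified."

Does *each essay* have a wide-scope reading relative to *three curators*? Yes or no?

No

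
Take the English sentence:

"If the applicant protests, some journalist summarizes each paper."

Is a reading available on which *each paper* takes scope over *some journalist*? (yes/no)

The adjunct clause does not contain *each paper*, which is the matrix object.
Since no island is crossed, the inverse ordering is licensed alongside surface scope.

Yes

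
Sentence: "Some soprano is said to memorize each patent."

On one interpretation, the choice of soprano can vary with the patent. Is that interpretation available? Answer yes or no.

Yes

That reading corresponds to *each patent* > *some soprano*.
The matrix predicate is a raising verb, whose infinitival complement is not a scope island — *each patent* can QR into the matrix clause.
QR within a single clause is free, so the lower quantifier may take scope over the higher one.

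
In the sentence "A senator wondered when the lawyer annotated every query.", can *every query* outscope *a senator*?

*every query* sits inside the embedded question *when the lawyer annotated every query*.
An indirect question is a wh-island; the filled [Spec,CP] blocks QR across the CP edge.
Hence only narrow scope for *every query* (under *a senator*) survives.

No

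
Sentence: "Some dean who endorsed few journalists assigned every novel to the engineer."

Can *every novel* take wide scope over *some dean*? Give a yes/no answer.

Yes

Although the sentence contains a relative clause (*who endorsed few journalists*), *every novel* is outside it, in the matrix VP.
Nothing blocks QR of the lower DP to a position above the higher one, so inverse scope is available.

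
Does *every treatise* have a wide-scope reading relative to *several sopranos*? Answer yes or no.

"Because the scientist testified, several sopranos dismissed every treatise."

*every treatise* is a matrix argument; the adjunct is an island but the target quantifier is outside it.
Clause-internal QR can adjoin the lower DP above the subject, yielding the inverse reading.

Yes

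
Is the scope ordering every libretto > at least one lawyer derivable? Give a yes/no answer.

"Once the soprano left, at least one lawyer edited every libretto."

Yes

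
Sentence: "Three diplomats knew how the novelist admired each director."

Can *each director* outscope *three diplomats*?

*each director* occurs within the embedded question *how the novelist admired each director*.
Embedded wh-clauses are opaque for QR, so the quantifier stays inside the question.
There is no licit LF on which *each director* c-commands *three diplomats*.

No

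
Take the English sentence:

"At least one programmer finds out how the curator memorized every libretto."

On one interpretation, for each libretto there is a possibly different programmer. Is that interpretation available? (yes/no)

The described interpretation is the *every libretto* > *at least one programmer* scoping.
*every libretto* sits inside the embedded question *how the curator memorized every libretto*.
Embedded wh-clauses are opaque for QR, so the quantifier stays inside the question.
*every libretto* > *at least one programmer* would require crossing that boundary, which is illicit.

No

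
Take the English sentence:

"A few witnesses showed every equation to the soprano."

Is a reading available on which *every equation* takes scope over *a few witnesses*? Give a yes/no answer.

Yes

*a few witnesses* and *every equation* are co-arguments of the matrix verb, with nothing but a clause-internal boundary between them.
Nothing blocks QR of the lower DP to a position above the higher one, so inverse scope is available.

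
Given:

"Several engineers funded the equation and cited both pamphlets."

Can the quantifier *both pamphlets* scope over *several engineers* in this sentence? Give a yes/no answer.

*both pamphlets* is embedded in one conjunct of the coordinate structure (*cited both pamphlets*).
A quantifier cannot raise out of one conjunct of a coordination across the whole coordinate structure — the CSC applies to QR.
So *both pamphlets* cannot raise high enough to outscope *several engineers*; only the surface ordering *several engineers* > *both pamphlets* is available.

No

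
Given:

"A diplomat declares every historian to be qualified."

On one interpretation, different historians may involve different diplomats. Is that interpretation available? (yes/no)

Yes

The described interpretation is the *every historian* > *a diplomat* scoping.
The ECM infinitive is scope-transparent — *every historian* is free to raise above *a diplomat*.
With no island boundary between them, the object can take inverse scope over the subject via ordinary QR within the clause.
Both orderings are possible: *a diplomat* > *every historian* and *every historian* > *a diplomat*.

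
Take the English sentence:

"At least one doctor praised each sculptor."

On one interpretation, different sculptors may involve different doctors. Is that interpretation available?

Yes

The paraphrase describes the scope ordering *each sculptor* > *at least one doctor*.
*each sculptor* and *at least one doctor* are in the same minimal clause.
Ordinary QR to a clause-peripheral position gives the wide-scope LF for the lower DP.
Both orderings are possible: *at least one doctor* > *each sculptor* and *each sculptor* > *at least one doctor*.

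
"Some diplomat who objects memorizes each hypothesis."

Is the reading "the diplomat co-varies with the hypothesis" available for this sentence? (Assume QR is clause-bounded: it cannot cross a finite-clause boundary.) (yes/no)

The described interpretation is the *each hypothesis* > *some diplomat* scoping.
*each hypothesis* is a matrix argument; only *some diplomat* is modified by the relative clause *who objects*, so the RC island is irrelevant to the target quantifier.
Ordinary QR to a clause-peripheral position gives the wide-scope LF for the lower DP.

Yes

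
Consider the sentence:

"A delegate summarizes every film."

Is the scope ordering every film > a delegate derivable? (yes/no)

Both DPs are arguments of the same predicate; there is no clause or island boundary between them.
Nothing blocks QR of the lower DP to a position above the higher one, so inverse scope is available.

Yes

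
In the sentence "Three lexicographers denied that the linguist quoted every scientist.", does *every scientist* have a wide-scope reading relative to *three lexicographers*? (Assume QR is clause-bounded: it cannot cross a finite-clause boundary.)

No

*every scientist* is embedded in the finite complement clause *that the linguist quoted every scientist*.
With QR restricted to its own tensed clause, the embedded quantifier cannot reach a matrix scope position.
So *every scientist* cannot raise high enough to outscope *three lexicographers*; only the surface ordering *three lexicographers* > *every scientist* is available.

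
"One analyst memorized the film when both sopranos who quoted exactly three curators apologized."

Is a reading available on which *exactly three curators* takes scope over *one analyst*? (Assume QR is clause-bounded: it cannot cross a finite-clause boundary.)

Structurally, *exactly three curators* is inside the relative clause *who quoted exactly three curators*, which is itself inside the adjunct *when both sopranos who quoted exactly three curators apologized*.
Two island boundaries intervene — the relative clause and the adjunct. Either alone would block QR.
The inverse ordering *exactly three curators* > *one analyst* is therefore underivable.

No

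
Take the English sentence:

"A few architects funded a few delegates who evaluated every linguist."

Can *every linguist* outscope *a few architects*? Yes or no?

No

*every linguist* is embedded in the relative clause *who evaluated every linguist* modifying *a few delegates*.
QR out of a relative clause is ruled out by the relative-clause island constraint.
The inverse ordering *every linguist* > *a few architects* is therefore underivable.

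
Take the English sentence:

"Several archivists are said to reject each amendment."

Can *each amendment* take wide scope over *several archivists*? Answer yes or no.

Yes

Raising constructions are monoclausal for scope purposes; *each amendment* is not separated from *several archivists* by any island.
Since no island is crossed, the inverse ordering is licensed alongside surface scope.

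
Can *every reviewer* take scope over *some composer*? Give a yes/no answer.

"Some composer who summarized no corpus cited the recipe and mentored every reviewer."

No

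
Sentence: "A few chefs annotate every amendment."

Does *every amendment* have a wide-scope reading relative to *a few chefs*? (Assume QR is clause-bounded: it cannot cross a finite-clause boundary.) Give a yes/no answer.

Both DPs are arguments of the same predicate; there is no clause or island boundary between them.
Nothing blocks QR of the lower DP to a position above the higher one, so inverse scope is available.

Yes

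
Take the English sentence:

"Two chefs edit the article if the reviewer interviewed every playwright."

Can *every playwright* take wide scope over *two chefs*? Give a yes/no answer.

No

The target quantifier *every playwright* is part of the adjunct clause *if the reviewer interviewed every playwright*.
The adjunct-island constraint bars QR out of an adverbial clause.
*every playwright* > *two chefs* would require crossing that boundary, which is illicit.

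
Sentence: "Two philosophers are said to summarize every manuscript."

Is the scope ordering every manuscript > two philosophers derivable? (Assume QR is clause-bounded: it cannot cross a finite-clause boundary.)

*every manuscript* is the object of the infinitival complement of a raising predicate; raising infinitives are transparent for QR, so the two DPs are in effect clausemates.
No island intervenes, so both surface and inverse scope are derivable.

Yes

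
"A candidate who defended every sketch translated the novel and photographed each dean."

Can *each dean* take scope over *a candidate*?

*each dean* is embedded in one conjunct of the coordinate structure (*photographed each dean*).
Coordinate structures are islands for non-across-the-board movement, QR included.
There is no licit LF on which *each dean* c-commands *a candidate*.

No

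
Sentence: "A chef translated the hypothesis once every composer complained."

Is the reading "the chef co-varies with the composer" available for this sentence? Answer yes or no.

This is the *every composer* > *a chef* reading.
*every composer* occurs within the adjunct clause *once every composer complained*.
Adverbial clauses are not L-marked, so they are barriers for QR — the quantifier cannot escape the adjunct.
So *every composer* cannot raise to a position above *a chef*.
(Only the surface reading survives: one fixed chef with respect to all the relevant composers.)

No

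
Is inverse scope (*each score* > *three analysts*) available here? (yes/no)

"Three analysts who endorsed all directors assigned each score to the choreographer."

The relative clause *who endorsed all directors* modifies *three analysts*, but *each score* is not inside that relative clause — it is an argument of the matrix verb.
Ordinary QR to a clause-peripheral position gives the wide-scope LF for the lower DP.
Both orderings are possible: *three analysts* > *each score* and *each score* > *three analysts*.

Yes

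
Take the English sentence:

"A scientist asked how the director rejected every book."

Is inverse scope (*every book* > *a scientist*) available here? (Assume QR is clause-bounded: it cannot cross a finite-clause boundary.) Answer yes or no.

No

The DP *every book* is contained in the embedded question *how the director rejected every book*.
QR across an interrogative CP boundary is ruled out as a wh-island violation.
*every book* is confined to the island and cannot take scope over *a scientist*.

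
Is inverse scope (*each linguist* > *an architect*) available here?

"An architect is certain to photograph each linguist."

*each linguist* is the object of the infinitival complement of a raising predicate; raising infinitives are transparent for QR, so the two DPs are in effect clausemates.
With no island boundary between them, the object can take inverse scope over the subject via ordinary QR within the clause.

Yes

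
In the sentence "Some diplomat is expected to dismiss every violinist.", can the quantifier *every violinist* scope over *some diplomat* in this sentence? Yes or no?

Yes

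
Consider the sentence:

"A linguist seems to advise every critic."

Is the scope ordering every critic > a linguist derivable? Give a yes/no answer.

*every critic* is inside a raising infinitive, which is transparent to QR (no CP barrier), so it behaves as a matrix argument.
Since no island is crossed, the inverse ordering is licensed alongside surface scope.

Yes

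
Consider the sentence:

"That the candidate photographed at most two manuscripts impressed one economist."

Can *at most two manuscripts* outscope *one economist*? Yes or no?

No

*at most two manuscripts* sits inside the sentential subject *that the candidate photographed at most two manuscripts*.
The Sentential Subject Constraint rules out raising the quantifier out of the that-clause subject.
*at most two manuscripts* is confined to the island and cannot take scope over *one economist*.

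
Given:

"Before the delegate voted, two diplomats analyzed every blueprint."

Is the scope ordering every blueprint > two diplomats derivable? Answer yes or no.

Yes

*every blueprint* is a matrix argument; the adjunct is an island but the target quantifier is outside it.
No island intervenes, so both surface and inverse scope are derivable.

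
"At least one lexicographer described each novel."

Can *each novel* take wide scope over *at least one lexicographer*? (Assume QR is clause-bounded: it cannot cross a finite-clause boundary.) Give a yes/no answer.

*each novel* is the matrix object and *at least one lexicographer* the matrix subject; the two are clausemates.
Since no island is crossed, the inverse ordering is licensed alongside surface scope.

Yes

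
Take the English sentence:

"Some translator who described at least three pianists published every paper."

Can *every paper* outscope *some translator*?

The RC *who described at least three pianists* is an island, but *every paper* is not inside it — it is the matrix object, a clausemate of *some translator*.
No island intervenes, so both surface and inverse scope are derivable.

Yes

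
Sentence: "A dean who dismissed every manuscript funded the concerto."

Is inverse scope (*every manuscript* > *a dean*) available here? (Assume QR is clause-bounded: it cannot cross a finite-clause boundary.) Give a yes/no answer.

The target quantifier *every manuscript* is part of the relative clause *who dismissed every manuscript*.
QR out of a relative clause is ruled out by the relative-clause island constraint.
So the wide-scope reading for *every manuscript* is blocked.

No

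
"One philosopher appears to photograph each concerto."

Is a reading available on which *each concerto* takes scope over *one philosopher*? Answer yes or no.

Raising constructions are monoclausal for scope purposes; *each concerto* is not separated from *one philosopher* by any island.
Ordinary QR to a clause-peripheral position gives the wide-scope LF for the lower DP.

Yes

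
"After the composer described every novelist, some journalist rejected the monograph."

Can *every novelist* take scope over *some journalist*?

*every novelist* is embedded in the adjunct clause *after the composer described every novelist*.
Adjuncts are opaque for quantifier raising; a quantifier in an adjunct stays inside it.
There is no licit LF on which *every novelist* c-commands *some journalist*.

No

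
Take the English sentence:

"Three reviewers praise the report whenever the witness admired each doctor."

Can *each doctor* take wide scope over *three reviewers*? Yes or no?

No

*each doctor* sits inside the adjunct clause *whenever the witness admired each doctor*.
Adjuncts are opaque for quantifier raising; a quantifier in an adjunct stays inside it.
*each doctor* > *three reviewers* would require crossing that boundary, which is illicit.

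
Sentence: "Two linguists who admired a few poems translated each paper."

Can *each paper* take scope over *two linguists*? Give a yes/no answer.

The RC *who admired a few poems* is an island, but *each paper* is not inside it — it is the matrix object, a clausemate of *two linguists*.
Nothing blocks QR of the lower DP to a position above the higher one, so inverse scope is available.

Yes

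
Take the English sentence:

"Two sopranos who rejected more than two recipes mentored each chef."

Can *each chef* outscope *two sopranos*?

Yes

Although the sentence contains a relative clause (*who rejected more than two recipes*), *each chef* is outside it, in the matrix VP.
Ordinary QR to a clause-peripheral position gives the wide-scope LF for the lower DP.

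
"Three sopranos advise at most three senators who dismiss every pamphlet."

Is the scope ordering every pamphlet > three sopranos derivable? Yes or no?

No

The target quantifier *every pamphlet* is part of the relative clause *who dismiss every pamphlet* modifying *at most three senators*.
Relative clauses block scope extraction: QR cannot target a position outside the modified NP.
There is no licit LF on which *every pamphlet* c-commands *three sopranos*.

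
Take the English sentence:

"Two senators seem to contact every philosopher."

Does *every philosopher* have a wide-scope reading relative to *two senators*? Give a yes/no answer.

Yes

Infinitival complements of raising predicates do not block QR; *every philosopher* and *two senators* are effectively clausemates.
Ordinary QR to a clause-peripheral position gives the wide-scope LF for the lower DP.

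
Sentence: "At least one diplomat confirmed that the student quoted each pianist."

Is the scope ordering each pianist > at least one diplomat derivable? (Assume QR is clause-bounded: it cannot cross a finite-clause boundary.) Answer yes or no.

The DP *each pianist* is contained in the finite complement clause *that the student quoted each pianist*.
Given the clause-boundedness assumption, QR cannot cross the finite CP into the matrix.
*each pianist* > *at least one diplomat* would require crossing that boundary, which is illicit.
(Only the surface reading survives: one fixed diplomat with respect to all the relevant pianists.)

No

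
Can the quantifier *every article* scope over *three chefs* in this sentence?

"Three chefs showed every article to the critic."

*every article* and *three chefs* are in the same minimal clause.
Nothing blocks QR of the lower DP to a position above the higher one, so inverse scope is available.

Yes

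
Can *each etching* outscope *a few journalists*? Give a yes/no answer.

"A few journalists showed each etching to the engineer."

Yes

*each etching* is the matrix object and *a few journalists* the matrix subject; the two are clausemates.
Nothing blocks QR of the lower DP to a position above the higher one, so inverse scope is available.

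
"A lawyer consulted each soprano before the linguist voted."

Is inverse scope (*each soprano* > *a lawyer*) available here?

Yes

The adjunct clause does not contain *each soprano*, which is the matrix object.
No island intervenes, so both surface and inverse scope are derivable.
Both orderings are possible: *a lawyer* > *each soprano* and *each soprano* > *a lawyer*.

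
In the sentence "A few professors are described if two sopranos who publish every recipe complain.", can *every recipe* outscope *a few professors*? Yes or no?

The DP *every recipe* is contained in the relative clause *who publish every recipe*, which is itself inside the adjunct *if two sopranos who publish every recipe complain*.
Nested islands: the RC island is itself inside an adjunct island, so wide scope is doubly excluded.
The inverse ordering *every recipe* > *a few professors* is therefore underivable.

No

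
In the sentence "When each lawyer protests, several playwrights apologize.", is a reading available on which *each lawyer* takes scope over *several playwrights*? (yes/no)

No

*each lawyer* is embedded in the adjunct clause *when each lawyer protests*.
Adjuncts are opaque for quantifier raising; a quantifier in an adjunct stays inside it.
*each lawyer* is confined to the island and cannot take scope over *several playwrights*.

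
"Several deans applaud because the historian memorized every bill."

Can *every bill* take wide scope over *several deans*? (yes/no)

*every bill* occurs within the adjunct clause *because the historian memorized every bill*.
Scope out of an adjunct clause is unavailable: QR respects the adjunct-island constraint.
So *every bill* cannot raise to a position above *several deans*.

No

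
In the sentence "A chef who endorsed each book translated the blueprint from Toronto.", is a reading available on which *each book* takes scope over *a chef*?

No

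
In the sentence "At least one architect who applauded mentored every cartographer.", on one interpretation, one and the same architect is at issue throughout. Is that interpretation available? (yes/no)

Yes

That reading corresponds to *at least one architect* > *every cartographer*.
That is the surface-scope ordering, which is always one of the available readings — island constraints only ever restrict inverse scope.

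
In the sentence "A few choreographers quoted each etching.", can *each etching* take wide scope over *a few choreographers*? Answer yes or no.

*each etching* is the matrix object and *a few choreographers* the matrix subject; the two are clausemates.
Nothing blocks QR of the lower DP to a position above the higher one, so inverse scope is available.

Yes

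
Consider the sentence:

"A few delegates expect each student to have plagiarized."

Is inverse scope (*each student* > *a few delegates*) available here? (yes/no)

Yes

*each student* is the subject of an ECM infinitive — the infinitival complement of an ECM verb is not a scope island, so *each student* can raise into the matrix clause.
Ordinary QR to a clause-peripheral position gives the wide-scope LF for the lower DP.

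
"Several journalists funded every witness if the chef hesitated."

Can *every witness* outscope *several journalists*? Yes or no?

Yes

The adjunct island is irrelevant here — *every witness* and *several journalists* are both in the matrix clause.
QR within a single clause is free, so the lower quantifier may take scope over the higher one.
Both orderings are possible: *several journalists* > *every witness* and *every witness* > *several journalists*.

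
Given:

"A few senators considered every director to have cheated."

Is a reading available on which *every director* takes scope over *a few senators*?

Yes

*every director* is an ECM subject; ECM complements are not islands, and the embedded quantifier may take matrix scope.
No island intervenes, so both surface and inverse scope are derivable.
So *every director* > *a few senators* is among the available readings.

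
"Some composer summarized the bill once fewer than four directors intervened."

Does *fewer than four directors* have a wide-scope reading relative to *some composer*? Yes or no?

*fewer than four directors* occurs within the adjunct clause *once fewer than four directors intervened*.
Since the clause is an adjunct (not a complement), the Adjunct Condition blocks QR across its edge.
So *fewer than four directors* cannot raise high enough to outscope *some composer*; only the surface ordering *some composer* > *fewer than four directors* is available.

No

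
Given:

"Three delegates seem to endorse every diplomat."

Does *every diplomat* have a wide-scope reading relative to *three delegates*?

Yes

Raising constructions are monoclausal for scope purposes; *every diplomat* is not separated from *three delegates* by any island.
No island intervenes, so both surface and inverse scope are derivable.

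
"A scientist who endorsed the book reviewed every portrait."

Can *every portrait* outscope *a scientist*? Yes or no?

Although the sentence contains a relative clause (*who endorsed the book*), *every portrait* is outside it, in the matrix VP.
No island intervenes, so both surface and inverse scope are derivable.
Both orderings are possible: *a scientist* > *every portrait* and *every portrait* > *a scientist*.

Yes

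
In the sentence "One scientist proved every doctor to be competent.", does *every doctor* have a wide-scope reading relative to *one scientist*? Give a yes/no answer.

*every doctor* is an ECM subject; ECM complements are not islands, and the embedded quantifier may take matrix scope.
Since no island is crossed, the inverse ordering is licensed alongside surface scope.

Yes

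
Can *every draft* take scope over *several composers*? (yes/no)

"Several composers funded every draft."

Yes

*several composers* and *every draft* are co-arguments of the matrix verb, with nothing but a clause-internal boundary between them.
No island intervenes, so both surface and inverse scope are derivable.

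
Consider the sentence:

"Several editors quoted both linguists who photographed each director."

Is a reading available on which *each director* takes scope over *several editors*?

No

Structurally, *each director* is inside the relative clause *who photographed each director* modifying *both linguists*.
A relative clause is a scope island — quantifier raising cannot cross its boundary.
*each director* > *several editors* would require crossing that boundary, which is illicit.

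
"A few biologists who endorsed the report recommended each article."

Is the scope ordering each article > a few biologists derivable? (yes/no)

Yes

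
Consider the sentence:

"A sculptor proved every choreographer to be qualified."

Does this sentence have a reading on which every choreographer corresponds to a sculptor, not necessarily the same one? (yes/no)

The paraphrase describes the scope ordering *every choreographer* > *a sculptor*.
This is an ECM construction: *every choreographer* is the infinitival subject, Case-marked by the matrix verb, and the infinitive is transparent for QR.
No island intervenes, so both surface and inverse scope are derivable.
Both orderings are possible: *a sculptor* > *every choreographer* and *every choreographer* > *a sculptor*.

Yes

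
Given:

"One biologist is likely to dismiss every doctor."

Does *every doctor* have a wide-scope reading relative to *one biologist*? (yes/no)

*every doctor* is inside a raising infinitive, which is transparent to QR (no CP barrier), so it behaves as a matrix argument.
Nothing blocks QR of the lower DP to a position above the higher one, so inverse scope is available.

Yes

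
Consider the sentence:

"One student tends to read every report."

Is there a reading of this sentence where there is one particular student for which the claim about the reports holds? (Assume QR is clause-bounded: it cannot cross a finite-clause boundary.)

Yes

This is the *one student* > *every report* reading.
Nothing needs to raise for *one student* > *every report*, so no island constraint is at stake.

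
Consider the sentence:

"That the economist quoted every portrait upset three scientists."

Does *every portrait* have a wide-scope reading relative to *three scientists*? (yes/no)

*every portrait* occurs within the sentential subject *that the economist quoted every portrait*.
The Sentential Subject Constraint rules out raising the quantifier out of the that-clause subject.
There is no licit LF on which *every portrait* c-commands *three scientists*.

No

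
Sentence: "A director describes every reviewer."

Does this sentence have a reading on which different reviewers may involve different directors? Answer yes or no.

That reading corresponds to *every reviewer* > *a director*.
Both DPs are arguments of the same predicate; there is no clause or island boundary between them.
QR within a single clause is free, so the lower quantifier may take scope over the higher one.
The sentence is scopally ambiguous between *a director* > *every reviewer* and *every reviewer* > *a director*.

Yes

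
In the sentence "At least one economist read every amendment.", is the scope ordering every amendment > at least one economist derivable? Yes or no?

Both DPs are arguments of the same predicate; there is no clause or island boundary between them.
Clause-internal QR can adjoin the lower DP above the subject, yielding the inverse reading.

Yes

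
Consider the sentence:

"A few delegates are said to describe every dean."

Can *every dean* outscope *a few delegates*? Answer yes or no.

The matrix predicate is a raising verb, whose infinitival complement is not a scope island — *every dean* can QR into the matrix clause.
No island intervenes, so both surface and inverse scope are derivable.

Yes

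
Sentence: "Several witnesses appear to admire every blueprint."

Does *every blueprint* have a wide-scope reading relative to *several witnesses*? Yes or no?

*every blueprint* is inside a raising infinitive, which is transparent to QR (no CP barrier), so it behaves as a matrix argument.
QR within a single clause is free, so the lower quantifier may take scope over the higher one.
Both orderings are possible: *several witnesses* > *every blueprint* and *every blueprint* > *several witnesses*.

Yes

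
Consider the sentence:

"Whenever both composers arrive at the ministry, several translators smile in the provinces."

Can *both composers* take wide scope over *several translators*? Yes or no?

*both composers* sits inside the adjunct clause *whenever both composers arrive at the ministry*.
Scope out of an adjunct clause is unavailable: QR respects the adjunct-island constraint.
So the wide-scope reading for *both composers* is blocked.

No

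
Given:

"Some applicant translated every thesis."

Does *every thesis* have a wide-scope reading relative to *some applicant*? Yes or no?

Yes

*every thesis* is the matrix object and *some applicant* the matrix subject; the two are clausemates.
Nothing blocks QR of the lower DP to a position above the higher one, so inverse scope is available.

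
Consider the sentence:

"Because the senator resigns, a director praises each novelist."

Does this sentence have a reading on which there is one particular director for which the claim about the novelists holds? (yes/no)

The paraphrase describes the scope ordering *a director* > *each novelist*.
Nothing needs to raise for *a director* > *each novelist*, so no island constraint is at stake.

Yes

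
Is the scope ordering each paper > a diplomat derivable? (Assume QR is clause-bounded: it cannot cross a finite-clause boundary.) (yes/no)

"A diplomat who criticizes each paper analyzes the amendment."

No

*each paper* sits inside the relative clause *who criticizes each paper*.
Quantifiers inside a relative clause are trapped there; the RC boundary blocks QR.
*each paper* > *a diplomat* would require crossing that boundary, which is illicit.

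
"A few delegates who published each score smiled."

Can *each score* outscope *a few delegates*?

No

Structurally, *each score* is inside the relative clause *who published each score*.
QR out of a relative clause is ruled out by the relative-clause island constraint.
The inverse ordering *each score* > *a few delegates* is therefore underivable.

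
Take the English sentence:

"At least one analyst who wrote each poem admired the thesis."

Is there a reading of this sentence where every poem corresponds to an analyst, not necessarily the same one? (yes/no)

No

The described interpretation is the *each poem* > *at least one analyst* scoping.
The DP *each poem* is contained in the relative clause *who wrote each poem*.
The relative clause forms an island for QR, so the quantifier is confined to the head noun's restrictor.
*each poem* > *at least one analyst* would require crossing that boundary, which is illicit.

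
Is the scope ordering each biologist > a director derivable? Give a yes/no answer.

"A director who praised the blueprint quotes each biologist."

Yes

*each biologist* is a matrix argument; only *a director* is modified by the relative clause *who praised the blueprint*, so the RC island is irrelevant to the target quantifier.
Since no island is crossed, the inverse ordering is licensed alongside surface scope.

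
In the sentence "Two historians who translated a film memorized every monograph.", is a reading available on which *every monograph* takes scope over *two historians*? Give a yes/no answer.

Yes

*every monograph* sits in the matrix clause, not in the relative clause on *two historians*.
No island intervenes, so both surface and inverse scope are derivable.
So *every monograph* > *two historians* is among the available readings.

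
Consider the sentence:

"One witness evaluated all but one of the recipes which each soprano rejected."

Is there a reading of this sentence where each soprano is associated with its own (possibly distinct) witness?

No

That reading corresponds to *each soprano* > *one witness*.
*each soprano* is embedded in the relative clause *which each soprano rejected* modifying *all but one of the recipes*.
Quantifiers inside a relative clause are trapped there; the RC boundary blocks QR.
The inverse ordering *each soprano* > *one witness* is therefore underivable.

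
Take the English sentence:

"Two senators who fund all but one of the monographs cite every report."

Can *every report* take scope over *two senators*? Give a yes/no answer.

The RC *who fund all but one of the monographs* is an island, but *every report* is not inside it — it is the matrix object, a clausemate of *two senators*.
No island intervenes, so both surface and inverse scope are derivable.

Yes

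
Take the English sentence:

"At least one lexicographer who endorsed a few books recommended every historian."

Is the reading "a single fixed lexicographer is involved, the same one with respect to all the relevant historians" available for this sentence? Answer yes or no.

Yes

This is the *at least one lexicographer* > *every historian* reading.
That is the surface-scope ordering, which is always one of the available readings — island constraints only ever restrict inverse scope.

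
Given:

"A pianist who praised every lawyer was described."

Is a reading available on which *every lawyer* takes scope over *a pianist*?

Structurally, *every lawyer* is inside the relative clause *who praised every lawyer*.
Quantifiers inside a relative clause are trapped there; the RC boundary blocks QR.
So *every lawyer* cannot raise to a position above *a pianist*.

No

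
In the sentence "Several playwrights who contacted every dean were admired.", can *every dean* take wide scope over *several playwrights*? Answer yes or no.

The target quantifier *every dean* is part of the relative clause *who contacted every dean*.
The relative clause forms an island for QR, so the quantifier is confined to the head noun's restrictor.
So the wide-scope reading for *every dean* is blocked.

No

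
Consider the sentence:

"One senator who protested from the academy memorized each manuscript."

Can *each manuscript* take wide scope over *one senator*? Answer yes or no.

Yes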